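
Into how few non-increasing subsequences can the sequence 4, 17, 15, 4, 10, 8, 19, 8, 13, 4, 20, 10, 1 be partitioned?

The minimum number of non-increasing subsequences covering a sequence equals the length of its longest strictly increasing subsequence.
LIS length is 4 (e.g. 4, 17, 19, 20), so 4 piles are needed.

4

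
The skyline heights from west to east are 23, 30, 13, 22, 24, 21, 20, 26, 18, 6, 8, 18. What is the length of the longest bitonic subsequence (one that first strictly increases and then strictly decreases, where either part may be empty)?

7

inc[i] = longest strictly increasing subsequence ending at i; dec[i] = longest strictly decreasing subsequence starting at i:
i:      1  2  3  4  5  6  7  8  9 10 11 12
a[i]:  23 30 13 22 24 21 20 26 18  6  8 18
inc:    1  2  1  2  3  2  2  4  2  1  2  3
dec:    6  6  2  5  5  4  3  3  2  1  1  1
Best peak at i=2 (value 30): inc=2, dec=6, length 2+6−1 = 7.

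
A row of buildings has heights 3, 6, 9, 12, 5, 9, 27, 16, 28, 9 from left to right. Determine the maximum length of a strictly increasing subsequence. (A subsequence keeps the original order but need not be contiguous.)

6

Track the smallest tail for each achievable length (strict):
3 → extends → [3]
6 → extends → [3, 6]
9 → extends → [3, 6, 9]
12 → extends → [3, 6, 9, 12]
5 → replaces 6 → [3, 5, 9, 12]
9 → already a tail → [3, 5, 9, 12]
27 → extends → [3, 5, 9, 12, 27]
16 → replaces 27 → [3, 5, 9, 12, 16]
28 → extends → [3, 5, 9, 12, 16, 28]
9 → already a tail → [3, 5, 9, 12, 16, 28]
Six tails, so the longest strictly increasing subsequence has length 6 (e.g. 3, 6, 9, 12, 27, 28).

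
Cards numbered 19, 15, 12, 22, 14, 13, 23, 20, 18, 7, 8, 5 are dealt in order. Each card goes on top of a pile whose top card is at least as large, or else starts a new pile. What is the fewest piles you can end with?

3

The minimum number of non-increasing subsequences covering a sequence equals the length of its longest strictly increasing subsequence.
LIS length is 3 (e.g. 19, 22, 23), so 3 piles are needed.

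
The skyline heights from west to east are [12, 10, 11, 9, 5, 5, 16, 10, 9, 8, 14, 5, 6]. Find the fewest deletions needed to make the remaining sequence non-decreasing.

9

Fewest deletions = n − (longest non-decreasing subsequence).
i:      1  2  3  4  5  6  7  8  9 10 11 12 13
a[i]:  12 10 11  9  5  5 16 10  9  8 14  5  6
dp:     1  1  2  1  1  2  3  3  3  3  4  3  4
max dp = 4, so deletions = 13 − 4 = 9.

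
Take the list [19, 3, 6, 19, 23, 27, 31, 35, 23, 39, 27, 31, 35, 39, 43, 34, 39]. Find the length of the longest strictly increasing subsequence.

9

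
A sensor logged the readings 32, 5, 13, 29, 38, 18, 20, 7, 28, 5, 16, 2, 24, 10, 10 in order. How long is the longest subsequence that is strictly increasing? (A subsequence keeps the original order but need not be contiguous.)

5

Track the smallest tail for each achievable length (strict):
32 → extends → [32]
5 → replaces 32 → [5]
13 → extends → [5, 13]
29 → extends → [5, 13, 29]
38 → extends → [5, 13, 29, 38]
18 → replaces 29 → [5, 13, 18, 38]
20 → replaces 38 → [5, 13, 18, 20]
7 → replaces 13 → [5, 7, 18, 20]
28 → extends → [5, 7, 18, 20, 28]
5 → already a tail → [5, 7, 18, 20, 28]
16 → replaces 18 → [5, 7, 16, 20, 28]
2 → replaces 5 → [2, 7, 16, 20, 28]
24 → replaces 28 → [2, 7, 16, 20, 24]
10 → replaces 16 → [2, 7, 10, 20, 24]
10 → already a tail → [2, 7, 10, 20, 24]
Five tails, so the longest strictly increasing subsequence has length 5 (e.g. 5, 13, 18, 20, 28).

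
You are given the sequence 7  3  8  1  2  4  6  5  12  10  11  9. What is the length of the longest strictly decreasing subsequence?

3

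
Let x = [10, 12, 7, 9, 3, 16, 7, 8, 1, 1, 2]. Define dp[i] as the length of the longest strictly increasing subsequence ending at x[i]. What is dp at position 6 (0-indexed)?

dp[i] = 1 + max{dp[j] : j<i, x[j]<x[i]} (or 1 if no such j):
i:      0  1  2  3  4  5  6  7  8  9 10
x[i]:  10 12  7  9  3 16  7  8  1  1  2
dp:     1  2  1  2  1  3  2  3  1  1  2
At index 6 the value is 2.

2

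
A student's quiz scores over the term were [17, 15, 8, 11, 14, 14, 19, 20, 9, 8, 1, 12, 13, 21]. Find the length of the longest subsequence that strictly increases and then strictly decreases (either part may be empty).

inc[i] = longest strictly increasing subsequence ending at i; dec[i] = longest strictly decreasing subsequence starting at i:
i:      1  2  3  4  5  6  7  8  9 10 11 12 13 14
a[i]:  17 15  8 11 14 14 19 20  9  8  1 12 13 21
inc:    1  1  1  2  3  3  4  5  2  1  1  3  4  6
dec:    6  5  2  4  4  4  4  4  3  2  1  1  1  1
Best peak at i=8 (value 20): inc=5, dec=4, length 5+4−1 = 8.

8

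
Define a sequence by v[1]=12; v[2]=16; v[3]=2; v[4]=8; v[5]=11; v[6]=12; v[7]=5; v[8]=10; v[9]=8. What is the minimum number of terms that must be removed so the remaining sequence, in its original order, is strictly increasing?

5

Fewest deletions = n − (longest strictly increasing subsequence).
i:      1  2  3  4  5  6  7  8  9
v[i]:  12 16  2  8 11 12  5 10  8
dp:     1  2  1  2  3  4  2  3  3
max dp = 4, so deletions = 9 − 4 = 5.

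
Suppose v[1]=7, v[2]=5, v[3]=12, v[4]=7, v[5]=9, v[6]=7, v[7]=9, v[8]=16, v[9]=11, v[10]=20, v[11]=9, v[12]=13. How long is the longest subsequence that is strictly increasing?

5

Track the smallest tail for each achievable length (strict):
7 → extends → [7]
5 → replaces 7 → [5]
12 → extends → [5, 12]
7 → replaces 12 → [5, 7]
9 → extends → [5, 7, 9]
7 → already a tail → [5, 7, 9]
9 → already a tail → [5, 7, 9]
16 → extends → [5, 7, 9, 16]
11 → replaces 16 → [5, 7, 9, 11]
20 → extends → [5, 7, 9, 11, 20]
9 → already a tail → [5, 7, 9, 11, 20]
13 → replaces 20 → [5, 7, 9, 11, 13]
Five tails, so the longest strictly increasing subsequence has length 5 (e.g. 5, 7, 9, 16, 20).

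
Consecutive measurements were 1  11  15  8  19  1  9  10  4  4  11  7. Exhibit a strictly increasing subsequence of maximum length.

1, 8, 9, 10, 11

Patience tails give the LIS length; then backtrack through the dp parents:
1 → extends → [1]
11 → extends → [1, 11]
15 → extends → [1, 11, 15]
8 → replaces 11 → [1, 8, 15]
19 → extends → [1, 8, 15, 19]
1 → already a tail → [1, 8, 15, 19]
9 → replaces 15 → [1, 8, 9, 19]
10 → replaces 19 → [1, 8, 9, 10]
4 → replaces 8 → [1, 4, 9, 10]
4 → already a tail → [1, 4, 9, 10]
11 → extends → [1, 4, 9, 10, 11]
7 → replaces 9 → [1, 4, 7, 10, 11]
Length 5; one witness is 1, 8, 9, 10, 11.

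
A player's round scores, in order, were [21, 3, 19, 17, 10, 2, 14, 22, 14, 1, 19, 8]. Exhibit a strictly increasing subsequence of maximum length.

3, 10, 14, 22

Patience tails give the LIS length; then backtrack through the dp parents:
21 → extends → [21]
3 → replaces 21 → [3]
19 → extends → [3, 19]
17 → replaces 19 → [3, 17]
10 → replaces 17 → [3, 10]
2 → replaces 3 → [2, 10]
14 → extends → [2, 10, 14]
22 → extends → [2, 10, 14, 22]
14 → already a tail → [2, 10, 14, 22]
1 → replaces 2 → [1, 10, 14, 22]
19 → replaces 22 → [1, 10, 14, 19]
8 → replaces 10 → [1, 8, 14, 19]
Length 4; one witness is 3, 10, 14, 22.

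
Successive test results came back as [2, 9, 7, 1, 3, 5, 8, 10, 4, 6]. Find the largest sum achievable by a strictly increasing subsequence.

Let S[i] be the best sum of a strictly increasing subsequence ending at i:
i:      1  2  3  4  5  6  7  8  9 10
a[i]:   2  9  7  1  3  5  8 10  4  6
S:      2 11  9  1  5 10 18 28  9 16
Maximum is 28 (e.g. 2 + 3 + 5 + 8 + 10).

28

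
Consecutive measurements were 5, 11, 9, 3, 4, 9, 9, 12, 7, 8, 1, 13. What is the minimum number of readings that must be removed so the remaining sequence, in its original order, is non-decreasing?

6

Fewest deletions = n − (longest non-decreasing subsequence).
Patience tails:
5 → extends → [5]
11 → extends → [5, 11]
9 → replaces 11 → [5, 9]
3 → replaces 5 → [3, 9]
4 → replaces 9 → [3, 4]
9 → extends → [3, 4, 9]
9 → extends → [3, 4, 9, 9]
12 → extends → [3, 4, 9, 9, 12]
7 → replaces 9 → [3, 4, 7, 9, 12]
8 → replaces 9 → [3, 4, 7, 8, 12]
1 → replaces 3 → [1, 4, 7, 8, 12]
13 → extends → [1, 4, 7, 8, 12, 13]
Longest non-decreasing subsequence has length 6, so deletions = 12 − 6 = 6.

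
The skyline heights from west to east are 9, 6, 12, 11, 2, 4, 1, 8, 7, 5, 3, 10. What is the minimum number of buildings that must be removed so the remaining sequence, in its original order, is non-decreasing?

Fewest deletions = n − (longest non-decreasing subsequence).
Patience tails:
9 → extends → [9]
6 → replaces 9 → [6]
12 → extends → [6, 12]
11 → replaces 12 → [6, 11]
2 → replaces 6 → [2, 11]
4 → replaces 11 → [2, 4]
1 → replaces 2 → [1, 4]
8 → extends → [1, 4, 8]
7 → replaces 8 → [1, 4, 7]
5 → replaces 7 → [1, 4, 5]
3 → replaces 4 → [1, 3, 5]
10 → extends → [1, 3, 5, 10]
Longest non-decreasing subsequence has length 4, so deletions = 12 − 4 = 8.

8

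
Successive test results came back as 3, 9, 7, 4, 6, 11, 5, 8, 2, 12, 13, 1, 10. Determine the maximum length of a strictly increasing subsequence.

Let dp[i] be the length of the longest such subsequence ending at index i:
i:      1  2  3  4  5  6  7  8  9 10 11 12 13
a[i]:   3  9  7  4  6 11  5  8  2 12 13  1 10
dp:     1  2  2  2  3  4  3  4  1  5  6  1  5
Maximum dp value is 6.

6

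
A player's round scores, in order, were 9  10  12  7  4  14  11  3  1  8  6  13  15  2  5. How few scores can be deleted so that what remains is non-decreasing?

10

Fewest deletions = n − (longest non-decreasing subsequence).
i:      1  2  3  4  5  6  7  8  9 10 11 12 13 14 15
a[i]:   9 10 12  7  4 14 11  3  1  8  6 13 15  2  5
dp:     1  2  3  1  1  4  3  1  1  2  2  4  5  2  3
max dp = 5, so deletions = 15 − 5 = 10.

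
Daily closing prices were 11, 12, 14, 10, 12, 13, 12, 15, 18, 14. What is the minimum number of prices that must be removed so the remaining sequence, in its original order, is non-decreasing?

4

Fewest deletions = n − (longest non-decreasing subsequence).
Patience tails:
11 → extends → [11]
12 → extends → [11, 12]
14 → extends → [11, 12, 14]
10 → replaces 11 → [10, 12, 14]
12 → replaces 14 → [10, 12, 12]
13 → extends → [10, 12, 12, 13]
12 → replaces 13 → [10, 12, 12, 12]
15 → extends → [10, 12, 12, 12, 15]
18 → extends → [10, 12, 12, 12, 15, 18]
14 → replaces 15 → [10, 12, 12, 12, 14, 18]
Longest non-decreasing subsequence has length 6, so deletions = 10 − 6 = 4.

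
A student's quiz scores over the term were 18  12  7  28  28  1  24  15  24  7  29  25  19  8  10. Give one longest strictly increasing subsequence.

Patience tails give the LIS length; then backtrack through the dp parents:
18 → extends → [18]
12 → replaces 18 → [12]
7 → replaces 12 → [7]
28 → extends → [7, 28]
28 → already a tail → [7, 28]
1 → replaces 7 → [1, 28]
24 → replaces 28 → [1, 24]
15 → replaces 24 → [1, 15]
24 → extends → [1, 15, 24]
7 → replaces 15 → [1, 7, 24]
29 → extends → [1, 7, 24, 29]
25 → replaces 29 → [1, 7, 24, 25]
19 → replaces 24 → [1, 7, 19, 25]
8 → replaces 19 → [1, 7, 8, 25]
10 → replaces 25 → [1, 7, 8, 10]
Length 4; one witness is 12, 15, 24, 29.

12, 15, 24, 29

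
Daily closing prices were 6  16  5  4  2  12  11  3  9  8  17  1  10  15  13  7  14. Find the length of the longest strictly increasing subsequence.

6

Let dp[i] be the length of the longest such subsequence ending at index i:
i:      1  2  3  4  5  6  7  8  9 10 11 12 13 14 15 16 17
a[i]:   6 16  5  4  2 12 11  3  9  8 17  1 10 15 13  7 14
dp:     1  2  1  1  1  2  2  2  3  3  4  1  4  5  5  3  6
Maximum dp value is 6.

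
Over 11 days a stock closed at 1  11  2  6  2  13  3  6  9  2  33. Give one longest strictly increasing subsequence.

1, 2, 3, 6, 9, 33

Patience tails give the LIS length; then backtrack through the dp parents:
1 → extends → [1]
11 → extends → [1, 11]
2 → replaces 11 → [1, 2]
6 → extends → [1, 2, 6]
2 → already a tail → [1, 2, 6]
13 → extends → [1, 2, 6, 13]
3 → replaces 6 → [1, 2, 3, 13]
6 → replaces 13 → [1, 2, 3, 6]
9 → extends → [1, 2, 3, 6, 9]
2 → already a tail → [1, 2, 3, 6, 9]
33 → extends → [1, 2, 3, 6, 9, 33]
Length 6; one witness is 1, 2, 3, 6, 9, 33.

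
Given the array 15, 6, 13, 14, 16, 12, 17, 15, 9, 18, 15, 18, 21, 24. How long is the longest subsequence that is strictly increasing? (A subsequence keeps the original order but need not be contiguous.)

Track the smallest tail for each achievable length (strict):
15 → extends → [15]
6 → replaces 15 → [6]
13 → extends → [6, 13]
14 → extends → [6, 13, 14]
16 → extends → [6, 13, 14, 16]
12 → replaces 13 → [6, 12, 14, 16]
17 → extends → [6, 12, 14, 16, 17]
15 → replaces 16 → [6, 12, 14, 15, 17]
9 → replaces 12 → [6, 9, 14, 15, 17]
18 → extends → [6, 9, 14, 15, 17, 18]
15 → already a tail → [6, 9, 14, 15, 17, 18]
18 → already a tail → [6, 9, 14, 15, 17, 18]
21 → extends → [6, 9, 14, 15, 17, 18, 21]
24 → extends → [6, 9, 14, 15, 17, 18, 21, 24]
Eight tails, so the longest strictly increasing subsequence has length 8 (e.g. 6, 13, 14, 16, 17, 18, 21, 24).

8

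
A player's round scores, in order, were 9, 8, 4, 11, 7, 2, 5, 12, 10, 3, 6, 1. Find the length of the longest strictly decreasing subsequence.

6

Let dp[i] be the longest strictly decreasing subsequence ending at i:
i:      1  2  3  4  5  6  7  8  9 10 11 12
a[i]:   9  8  4 11  7  2  5 12 10  3  6  1
dp:     1  2  3  1  3  4  4  1  2  5  4  6
Maximum is 6.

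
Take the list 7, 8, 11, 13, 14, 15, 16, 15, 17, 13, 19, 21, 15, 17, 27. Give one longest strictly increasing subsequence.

Patience tails give the LIS length; then backtrack through the dp parents:
7 → extends → [7]
8 → extends → [7, 8]
11 → extends → [7, 8, 11]
13 → extends → [7, 8, 11, 13]
14 → extends → [7, 8, 11, 13, 14]
15 → extends → [7, 8, 11, 13, 14, 15]
16 → extends → [7, 8, 11, 13, 14, 15, 16]
15 → already a tail → [7, 8, 11, 13, 14, 15, 16]
17 → extends → [7, 8, 11, 13, 14, 15, 16, 17]
13 → already a tail → [7, 8, 11, 13, 14, 15, 16, 17]
19 → extends → [7, 8, 11, 13, 14, 15, 16, 17, 19]
21 → extends → [7, 8, 11, 13, 14, 15, 16, 17, 19, 21]
15 → already a tail → [7, 8, 11, 13, 14, 15, 16, 17, 19, 21]
17 → already a tail → [7, 8, 11, 13, 14, 15, 16, 17, 19, 21]
27 → extends → [7, 8, 11, 13, 14, 15, 16, 17, 19, 21, 27]
Length 11; one witness is 7, 8, 11, 13, 14, 15, 16, 17, 19, 21, 27.

7, 8, 11, 13, 14, 15, 16, 17, 19, 21, 27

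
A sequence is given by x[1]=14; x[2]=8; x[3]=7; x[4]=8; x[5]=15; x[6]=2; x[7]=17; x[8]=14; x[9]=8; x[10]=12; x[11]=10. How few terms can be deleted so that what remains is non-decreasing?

Fewest deletions = n − (longest non-decreasing subsequence).
Patience tails:
14 → extends → [14]
8 → replaces 14 → [8]
7 → replaces 8 → [7]
8 → extends → [7, 8]
15 → extends → [7, 8, 15]
2 → replaces 7 → [2, 8, 15]
17 → extends → [2, 8, 15, 17]
14 → replaces 15 → [2, 8, 14, 17]
8 → replaces 14 → [2, 8, 8, 17]
12 → replaces 17 → [2, 8, 8, 12]
10 → replaces 12 → [2, 8, 8, 10]
Longest non-decreasing subsequence has length 4, so deletions = 11 − 4 = 7.

7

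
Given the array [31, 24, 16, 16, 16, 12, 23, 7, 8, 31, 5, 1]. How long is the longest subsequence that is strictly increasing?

3

Let dp[i] be the length of the longest such subsequence ending at index i:
i:      1  2  3  4  5  6  7  8  9 10 11 12
a[i]:  31 24 16 16 16 12 23  7  8 31  5  1
dp:     1  1  1  1  1  1  2  1  2  3  1  1
Maximum dp value is 3.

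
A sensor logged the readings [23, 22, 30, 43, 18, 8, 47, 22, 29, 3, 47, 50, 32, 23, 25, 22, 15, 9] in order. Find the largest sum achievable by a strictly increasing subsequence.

Let S[i] be the best sum of a strictly increasing subsequence ending at i:
i:       1   2   3   4   5   6   7   8   9  10  11  12  13  14  15  16  17  18
a[i]:   23  22  30  43  18   8  47  22  29   3  47  50  32  23  25  22  15   9
S:      23  22  53  96  18   8 143  40  69   3 143 193 101  63  88  40  23  17
Maximum is 193 (e.g. 23 + 30 + 43 + 47 + 50).

193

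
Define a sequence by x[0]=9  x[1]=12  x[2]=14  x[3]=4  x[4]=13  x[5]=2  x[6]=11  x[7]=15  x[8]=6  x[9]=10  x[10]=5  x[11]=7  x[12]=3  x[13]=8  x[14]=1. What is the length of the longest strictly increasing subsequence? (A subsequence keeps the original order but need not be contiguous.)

4

Track the smallest tail for each achievable length (strict):
9 → extends → [9]
12 → extends → [9, 12]
14 → extends → [9, 12, 14]
4 → replaces 9 → [4, 12, 14]
13 → replaces 14 → [4, 12, 13]
2 → replaces 4 → [2, 12, 13]
11 → replaces 12 → [2, 11, 13]
15 → extends → [2, 11, 13, 15]
6 → replaces 11 → [2, 6, 13, 15]
10 → replaces 13 → [2, 6, 10, 15]
5 → replaces 6 → [2, 5, 10, 15]
7 → replaces 10 → [2, 5, 7, 15]
3 → replaces 5 → [2, 3, 7, 15]
8 → replaces 15 → [2, 3, 7, 8]
1 → replaces 2 → [1, 3, 7, 8]
Four tails, so the longest strictly increasing subsequence has length 4 (e.g. 9, 12, 14, 15).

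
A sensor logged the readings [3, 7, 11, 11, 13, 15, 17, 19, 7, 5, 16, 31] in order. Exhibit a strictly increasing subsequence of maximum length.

Patience tails give the LIS length; then backtrack through the dp parents:
3 → extends → [3]
7 → extends → [3, 7]
11 → extends → [3, 7, 11]
11 → already a tail → [3, 7, 11]
13 → extends → [3, 7, 11, 13]
15 → extends → [3, 7, 11, 13, 15]
17 → extends → [3, 7, 11, 13, 15, 17]
19 → extends → [3, 7, 11, 13, 15, 17, 19]
7 → already a tail → [3, 7, 11, 13, 15, 17, 19]
5 → replaces 7 → [3, 5, 11, 13, 15, 17, 19]
16 → replaces 17 → [3, 5, 11, 13, 15, 16, 19]
31 → extends → [3, 5, 11, 13, 15, 16, 19, 31]
Length 8; one witness is 3, 7, 11, 13, 15, 17, 19, 31.

3, 7, 11, 13, 15, 17, 19, 31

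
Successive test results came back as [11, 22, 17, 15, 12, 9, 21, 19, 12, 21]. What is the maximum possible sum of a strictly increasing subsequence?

68

Let S[i] be the best sum of a strictly increasing subsequence ending at i:
i:      1  2  3  4  5  6  7  8  9 10
a[i]:  11 22 17 15 12  9 21 19 12 21
S:     11 33 28 26 23  9 49 47 23 68
Maximum is 68 (e.g. 11 + 17 + 19 + 21).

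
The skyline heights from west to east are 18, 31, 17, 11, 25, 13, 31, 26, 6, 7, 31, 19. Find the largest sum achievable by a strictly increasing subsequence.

Let S[i] be the best sum of a strictly increasing subsequence ending at i:
i:       1   2   3   4   5   6   7   8   9  10  11  12
a[i]:   18  31  17  11  25  13  31  26   6   7  31  19
S:      18  49  17  11  43  24  74  69   6  13 100  43
Maximum is 100 (e.g. 18 + 25 + 26 + 31).

100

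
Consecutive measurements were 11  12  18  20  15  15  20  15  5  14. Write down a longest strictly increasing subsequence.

Patience tails give the LIS length; then backtrack through the dp parents:
11 → extends → [11]
12 → extends → [11, 12]
18 → extends → [11, 12, 18]
20 → extends → [11, 12, 18, 20]
15 → replaces 18 → [11, 12, 15, 20]
15 → already a tail → [11, 12, 15, 20]
20 → already a tail → [11, 12, 15, 20]
15 → already a tail → [11, 12, 15, 20]
5 → replaces 11 → [5, 12, 15, 20]
14 → replaces 15 → [5, 12, 14, 20]
Length 4; one witness is 11, 12, 18, 20.

11, 12, 18, 20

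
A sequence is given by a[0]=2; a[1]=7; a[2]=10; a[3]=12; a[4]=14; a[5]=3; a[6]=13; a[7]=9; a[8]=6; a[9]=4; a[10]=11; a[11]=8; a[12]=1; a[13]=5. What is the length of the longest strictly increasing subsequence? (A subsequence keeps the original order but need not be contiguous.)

Let dp[i] be the length of the longest such subsequence ending at index i:
i:      0  1  2  3  4  5  6  7  8  9 10 11 12 13
a[i]:   2  7 10 12 14  3 13  9  6  4 11  8  1  5
dp:     1  2  3  4  5  2  5  3  3  3  4  4  1  4
Maximum dp value is 5.

5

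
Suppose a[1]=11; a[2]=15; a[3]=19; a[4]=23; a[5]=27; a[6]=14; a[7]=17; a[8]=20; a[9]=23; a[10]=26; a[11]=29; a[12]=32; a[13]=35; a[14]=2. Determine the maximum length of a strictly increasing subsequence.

9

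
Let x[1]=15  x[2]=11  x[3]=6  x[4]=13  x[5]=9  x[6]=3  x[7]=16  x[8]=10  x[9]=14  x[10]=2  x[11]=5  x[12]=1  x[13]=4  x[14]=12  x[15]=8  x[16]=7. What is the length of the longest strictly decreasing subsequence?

Negate each value so 'decreasing' becomes 'increasing', then run patience tails on the negated sequence:
-15 → extends → [-15]
-11 → extends → [-15, -11]
-6 → extends → [-15, -11, -6]
-13 → replaces -11 → [-15, -13, -6]
-9 → replaces -6 → [-15, -13, -9]
-3 → extends → [-15, -13, -9, -3]
-16 → replaces -15 → [-16, -13, -9, -3]
-10 → replaces -9 → [-16, -13, -10, -3]
-14 → replaces -13 → [-16, -14, -10, -3]
-2 → extends → [-16, -14, -10, -3, -2]
-5 → replaces -3 → [-16, -14, -10, -5, -2]
-1 → extends → [-16, -14, -10, -5, -2, -1]
-4 → replaces -2 → [-16, -14, -10, -5, -4, -1]
-12 → replaces -10 → [-16, -14, -12, -5, -4, -1]
-8 → replaces -5 → [-16, -14, -12, -8, -4, -1]
-7 → replaces -4 → [-16, -14, -12, -8, -7, -1]
Six tails, so the longest strictly decreasing subsequence of the original has length 6.

6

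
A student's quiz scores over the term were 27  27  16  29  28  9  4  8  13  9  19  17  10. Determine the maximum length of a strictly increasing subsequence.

Let dp[i] be the length of the longest such subsequence ending at index i:
i:      1  2  3  4  5  6  7  8  9 10 11 12 13
a[i]:  27 27 16 29 28  9  4  8 13  9 19 17 10
dp:     1  1  1  2  2  1  1  2  3  3  4  4  4
Maximum dp value is 4.

4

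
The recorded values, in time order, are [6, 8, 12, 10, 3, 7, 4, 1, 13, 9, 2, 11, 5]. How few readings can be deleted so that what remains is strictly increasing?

9

Fewest deletions = n − (longest strictly increasing subsequence).
i:      1  2  3  4  5  6  7  8  9 10 11 12 13
a[i]:   6  8 12 10  3  7  4  1 13  9  2 11  5
dp:     1  2  3  3  1  2  2  1  4  3  2  4  3
max dp = 4, so deletions = 13 − 4 = 9.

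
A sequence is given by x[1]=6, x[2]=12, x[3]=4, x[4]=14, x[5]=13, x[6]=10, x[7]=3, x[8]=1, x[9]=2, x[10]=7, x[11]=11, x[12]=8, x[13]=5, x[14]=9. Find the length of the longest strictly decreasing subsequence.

Negate each value so 'decreasing' becomes 'increasing', then run patience tails on the negated sequence:
-6 → extends → [-6]
-12 → replaces -6 → [-12]
-4 → extends → [-12, -4]
-14 → replaces -12 → [-14, -4]
-13 → replaces -4 → [-14, -13]
-10 → extends → [-14, -13, -10]
-3 → extends → [-14, -13, -10, -3]
-1 → extends → [-14, -13, -10, -3, -1]
-2 → replaces -1 → [-14, -13, -10, -3, -2]
-7 → replaces -3 → [-14, -13, -10, -7, -2]
-11 → replaces -10 → [-14, -13, -11, -7, -2]
-8 → replaces -7 → [-14, -13, -11, -8, -2]
-5 → replaces -2 → [-14, -13, -11, -8, -5]
-9 → replaces -8 → [-14, -13, -11, -9, -5]
Five tails, so the longest strictly decreasing subsequence of the original has length 5.

5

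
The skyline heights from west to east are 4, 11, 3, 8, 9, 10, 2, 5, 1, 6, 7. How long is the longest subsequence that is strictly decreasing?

Negate each value so 'decreasing' becomes 'increasing', then run patience tails on the negated sequence:
-4 → extends → [-4]
-11 → replaces -4 → [-11]
-3 → extends → [-11, -3]
-8 → replaces -3 → [-11, -8]
-9 → replaces -8 → [-11, -9]
-10 → replaces -9 → [-11, -10]
-2 → extends → [-11, -10, -2]
-5 → replaces -2 → [-11, -10, -5]
-1 → extends → [-11, -10, -5, -1]
-6 → replaces -5 → [-11, -10, -6, -1]
-7 → replaces -6 → [-11, -10, -7, -1]
Four tails, so the longest strictly decreasing subsequence of the original has length 4.

4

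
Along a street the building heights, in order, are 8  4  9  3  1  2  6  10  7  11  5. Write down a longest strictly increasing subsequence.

Patience tails give the LIS length; then backtrack through the dp parents:
8 → extends → [8]
4 → replaces 8 → [4]
9 → extends → [4, 9]
3 → replaces 4 → [3, 9]
1 → replaces 3 → [1, 9]
2 → replaces 9 → [1, 2]
6 → extends → [1, 2, 6]
10 → extends → [1, 2, 6, 10]
7 → replaces 10 → [1, 2, 6, 7]
11 → extends → [1, 2, 6, 7, 11]
5 → replaces 6 → [1, 2, 5, 7, 11]
Length 5; one witness is 1, 2, 6, 10, 11.

1, 2, 6, 10, 11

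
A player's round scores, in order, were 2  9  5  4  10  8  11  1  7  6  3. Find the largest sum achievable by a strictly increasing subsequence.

Let S[i] be the best sum of a strictly increasing subsequence ending at i:
i:      1  2  3  4  5  6  7  8  9 10 11
a[i]:   2  9  5  4 10  8 11  1  7  6  3
S:      2 11  7  6 21 15 32  1 14 13  5
Maximum is 32 (e.g. 2 + 9 + 10 + 11).

32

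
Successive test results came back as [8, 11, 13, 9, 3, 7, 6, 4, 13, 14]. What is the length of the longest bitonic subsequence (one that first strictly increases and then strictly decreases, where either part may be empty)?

7

inc[i] = longest strictly increasing subsequence ending at i; dec[i] = longest strictly decreasing subsequence starting at i:
i:      1  2  3  4  5  6  7  8  9 10
a[i]:   8 11 13  9  3  7  6  4 13 14
inc:    1  2  3  2  1  2  2  2  3  4
dec:    4  5  5  4  1  3  2  1  1  1
Best peak at i=3 (value 13): inc=3, dec=5, length 3+5−1 = 7.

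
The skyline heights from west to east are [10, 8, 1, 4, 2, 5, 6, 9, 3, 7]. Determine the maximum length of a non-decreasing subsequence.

5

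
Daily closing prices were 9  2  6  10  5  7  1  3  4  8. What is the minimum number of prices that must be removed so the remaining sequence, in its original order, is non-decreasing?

6

Fewest deletions = n − (longest non-decreasing subsequence).
Patience tails:
9 → extends → [9]
2 → replaces 9 → [2]
6 → extends → [2, 6]
10 → extends → [2, 6, 10]
5 → replaces 6 → [2, 5, 10]
7 → replaces 10 → [2, 5, 7]
1 → replaces 2 → [1, 5, 7]
3 → replaces 5 → [1, 3, 7]
4 → replaces 7 → [1, 3, 4]
8 → extends → [1, 3, 4, 8]
Longest non-decreasing subsequence has length 4, so deletions = 10 − 4 = 6.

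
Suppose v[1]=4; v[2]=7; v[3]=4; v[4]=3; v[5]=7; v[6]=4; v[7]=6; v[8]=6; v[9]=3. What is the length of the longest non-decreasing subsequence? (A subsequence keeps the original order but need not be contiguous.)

Let dp[i] be the length of the longest such subsequence ending at index i:
i:     1 2 3 4 5 6 7 8 9
v[i]:  4 7 4 3 7 4 6 6 3
dp:    1 2 2 1 3 3 4 5 2
Maximum dp value is 5.

5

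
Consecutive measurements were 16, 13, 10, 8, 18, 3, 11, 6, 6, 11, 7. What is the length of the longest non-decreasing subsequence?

Let dp[i] be the length of the longest such subsequence ending at index i:
i:      1  2  3  4  5  6  7  8  9 10 11
a[i]:  16 13 10  8 18  3 11  6  6 11  7
dp:     1  1  1  1  2  1  2  2  3  4  4
Maximum dp value is 4.

4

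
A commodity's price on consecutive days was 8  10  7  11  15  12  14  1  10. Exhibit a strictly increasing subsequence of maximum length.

8, 10, 11, 12, 14

Patience tails give the LIS length; then backtrack through the dp parents:
8 → extends → [8]
10 → extends → [8, 10]
7 → replaces 8 → [7, 10]
11 → extends → [7, 10, 11]
15 → extends → [7, 10, 11, 15]
12 → replaces 15 → [7, 10, 11, 12]
14 → extends → [7, 10, 11, 12, 14]
1 → replaces 7 → [1, 10, 11, 12, 14]
10 → already a tail → [1, 10, 11, 12, 14]
Length 5; one witness is 8, 10, 11, 12, 14.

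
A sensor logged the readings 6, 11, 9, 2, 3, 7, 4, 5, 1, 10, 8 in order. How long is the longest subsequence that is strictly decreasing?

5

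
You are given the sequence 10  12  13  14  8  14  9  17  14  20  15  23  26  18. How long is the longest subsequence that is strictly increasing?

Let dp[i] be the length of the longest such subsequence ending at index i:
i:      1  2  3  4  5  6  7  8  9 10 11 12 13 14
a[i]:  10 12 13 14  8 14  9 17 14 20 15 23 26 18
dp:     1  2  3  4  1  4  2  5  4  6  5  7  8  6
Maximum dp value is 8.

8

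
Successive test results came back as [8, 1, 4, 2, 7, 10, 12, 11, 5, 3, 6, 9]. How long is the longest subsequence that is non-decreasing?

5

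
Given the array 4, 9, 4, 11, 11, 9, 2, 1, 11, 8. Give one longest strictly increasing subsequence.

4, 9, 11

Patience tails give the LIS length; then backtrack through the dp parents:
4 → extends → [4]
9 → extends → [4, 9]
4 → already a tail → [4, 9]
11 → extends → [4, 9, 11]
11 → already a tail → [4, 9, 11]
9 → already a tail → [4, 9, 11]
2 → replaces 4 → [2, 9, 11]
1 → replaces 2 → [1, 9, 11]
11 → already a tail → [1, 9, 11]
8 → replaces 9 → [1, 8, 11]
Length 3; one witness is 4, 9, 11.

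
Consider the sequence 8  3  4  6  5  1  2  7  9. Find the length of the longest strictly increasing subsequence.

5

Let dp[i] be the length of the longest such subsequence ending at index i:
i:     1 2 3 4 5 6 7 8 9
a[i]:  8 3 4 6 5 1 2 7 9
dp:    1 1 2 3 3 1 2 4 5
Maximum dp value is 5.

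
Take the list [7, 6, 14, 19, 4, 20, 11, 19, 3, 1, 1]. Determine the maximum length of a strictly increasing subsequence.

4

Track the smallest tail for each achievable length (strict):
7 → extends → [7]
6 → replaces 7 → [6]
14 → extends → [6, 14]
19 → extends → [6, 14, 19]
4 → replaces 6 → [4, 14, 19]
20 → extends → [4, 14, 19, 20]
11 → replaces 14 → [4, 11, 19, 20]
19 → already a tail → [4, 11, 19, 20]
3 → replaces 4 → [3, 11, 19, 20]
1 → replaces 3 → [1, 11, 19, 20]
1 → already a tail → [1, 11, 19, 20]
Four tails, so the longest strictly increasing subsequence has length 4 (e.g. 7, 14, 19, 20).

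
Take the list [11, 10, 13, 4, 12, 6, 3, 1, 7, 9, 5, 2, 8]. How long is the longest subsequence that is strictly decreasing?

Let dp[i] be the longest strictly decreasing subsequence ending at i:
i:      1  2  3  4  5  6  7  8  9 10 11 12 13
a[i]:  11 10 13  4 12  6  3  1  7  9  5  2  8
dp:     1  2  1  3  2  3  4  5  3  3  4  5  4
Maximum is 5.

5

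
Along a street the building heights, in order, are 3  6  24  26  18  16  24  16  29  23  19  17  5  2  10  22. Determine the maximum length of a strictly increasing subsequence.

5

Track the smallest tail for each achievable length (strict):
3 → extends → [3]
6 → extends → [3, 6]
24 → extends → [3, 6, 24]
26 → extends → [3, 6, 24, 26]
18 → replaces 24 → [3, 6, 18, 26]
16 → replaces 18 → [3, 6, 16, 26]
24 → replaces 26 → [3, 6, 16, 24]
16 → already a tail → [3, 6, 16, 24]
29 → extends → [3, 6, 16, 24, 29]
23 → replaces 24 → [3, 6, 16, 23, 29]
19 → replaces 23 → [3, 6, 16, 19, 29]
17 → replaces 19 → [3, 6, 16, 17, 29]
5 → replaces 6 → [3, 5, 16, 17, 29]
2 → replaces 3 → [2, 5, 16, 17, 29]
10 → replaces 16 → [2, 5, 10, 17, 29]
22 → replaces 29 → [2, 5, 10, 17, 22]
Five tails, so the longest strictly increasing subsequence has length 5 (e.g. 3, 6, 24, 26, 29).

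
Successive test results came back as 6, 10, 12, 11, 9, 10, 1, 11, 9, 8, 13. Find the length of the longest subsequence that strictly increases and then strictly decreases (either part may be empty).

7

inc[i] = longest strictly increasing subsequence ending at i; dec[i] = longest strictly decreasing subsequence starting at i:
i:      1  2  3  4  5  6  7  8  9 10 11
a[i]:   6 10 12 11  9 10  1 11  9  8 13
inc:    1  2  3  3  2  3  1  4  2  2  5
dec:    2  3  5  4  2  3  1  3  2  1  1
Best peak at i=3 (value 12): inc=3, dec=5, length 3+5−1 = 7.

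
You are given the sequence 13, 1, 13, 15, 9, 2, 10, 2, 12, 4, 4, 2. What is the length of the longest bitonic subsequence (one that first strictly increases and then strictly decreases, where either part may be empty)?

6

inc[i] = longest strictly increasing subsequence ending at i; dec[i] = longest strictly decreasing subsequence starting at i:
i:      1  2  3  4  5  6  7  8  9 10 11 12
a[i]:  13  1 13 15  9  2 10  2 12  4  4  2
inc:    1  1  2  3  2  2  3  2  4  3  3  2
dec:    4  1  4  4  3  1  3  1  3  2  2  1
Best peak at i=4 (value 15): inc=3, dec=4, length 3+4−1 = 6.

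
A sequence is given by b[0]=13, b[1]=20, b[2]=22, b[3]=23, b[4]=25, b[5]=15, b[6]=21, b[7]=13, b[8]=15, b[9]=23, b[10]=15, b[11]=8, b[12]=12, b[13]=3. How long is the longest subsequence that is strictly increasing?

Track the smallest tail for each achievable length (strict):
13 → extends → [13]
20 → extends → [13, 20]
22 → extends → [13, 20, 22]
23 → extends → [13, 20, 22, 23]
25 → extends → [13, 20, 22, 23, 25]
15 → replaces 20 → [13, 15, 22, 23, 25]
21 → replaces 22 → [13, 15, 21, 23, 25]
13 → already a tail → [13, 15, 21, 23, 25]
15 → already a tail → [13, 15, 21, 23, 25]
23 → already a tail → [13, 15, 21, 23, 25]
15 → already a tail → [13, 15, 21, 23, 25]
8 → replaces 13 → [8, 15, 21, 23, 25]
12 → replaces 15 → [8, 12, 21, 23, 25]
3 → replaces 8 → [3, 12, 21, 23, 25]
Five tails, so the longest strictly increasing subsequence has length 5 (e.g. 13, 20, 22, 23, 25).

5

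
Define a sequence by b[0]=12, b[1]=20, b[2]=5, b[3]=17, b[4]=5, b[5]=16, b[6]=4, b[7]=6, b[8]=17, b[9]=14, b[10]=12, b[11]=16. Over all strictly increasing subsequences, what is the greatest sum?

Let S[i] be the best sum of a strictly increasing subsequence ending at i:
i:      0  1  2  3  4  5  6  7  8  9 10 11
b[i]:  12 20  5 17  5 16  4  6 17 14 12 16
S:     12 32  5 29  5 28  4 11 45 26 23 42
Maximum is 45 (e.g. 12 + 16 + 17).

45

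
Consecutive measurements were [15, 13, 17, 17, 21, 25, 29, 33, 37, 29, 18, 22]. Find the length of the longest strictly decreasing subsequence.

Let dp[i] be the longest strictly decreasing subsequence ending at i:
i:      1  2  3  4  5  6  7  8  9 10 11 12
a[i]:  15 13 17 17 21 25 29 33 37 29 18 22
dp:     1  2  1  1  1  1  1  1  1  2  3  3
Maximum is 3.

3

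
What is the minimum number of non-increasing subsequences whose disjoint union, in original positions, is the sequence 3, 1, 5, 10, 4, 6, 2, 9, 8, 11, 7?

5

Place each on the leftmost legal pile:
3 → new pile 1 (tops now [3])
1 → pile 1 (tops now [1])
5 → new pile 2 (tops now [1, 5])
10 → new pile 3 (tops now [1, 5, 10])
4 → pile 2 (tops now [1, 4, 10])
6 → pile 3 (tops now [1, 4, 6])
2 → pile 2 (tops now [1, 2, 6])
9 → new pile 4 (tops now [1, 2, 6, 9])
8 → pile 4 (tops now [1, 2, 6, 8])
11 → new pile 5 (tops now [1, 2, 6, 8, 11])
7 → pile 4 (tops now [1, 2, 6, 7, 11])
Five piles.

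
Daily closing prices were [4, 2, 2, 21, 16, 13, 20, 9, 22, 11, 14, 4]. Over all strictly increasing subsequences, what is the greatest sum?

Let S[i] be the best sum of a strictly increasing subsequence ending at i:
i:      1  2  3  4  5  6  7  8  9 10 11 12
a[i]:   4  2  2 21 16 13 20  9 22 11 14  4
S:      4  2  2 25 20 17 40 13 62 24 38  6
Maximum is 62 (e.g. 4 + 16 + 20 + 22).

62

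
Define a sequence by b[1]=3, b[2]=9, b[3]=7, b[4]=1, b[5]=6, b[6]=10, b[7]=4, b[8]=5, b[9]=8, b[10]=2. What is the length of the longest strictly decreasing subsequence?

5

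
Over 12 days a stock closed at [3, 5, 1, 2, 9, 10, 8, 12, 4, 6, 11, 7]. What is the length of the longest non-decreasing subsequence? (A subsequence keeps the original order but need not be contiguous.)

5

Let dp[i] be the length of the longest such subsequence ending at index i:
i:      1  2  3  4  5  6  7  8  9 10 11 12
a[i]:   3  5  1  2  9 10  8 12  4  6 11  7
dp:     1  2  1  2  3  4  3  5  3  4  5  5
Maximum dp value is 5.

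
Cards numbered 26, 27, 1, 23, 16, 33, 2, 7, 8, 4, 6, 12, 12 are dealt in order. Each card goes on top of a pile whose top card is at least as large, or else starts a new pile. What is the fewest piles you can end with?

5

Place each on the leftmost legal pile:
26 → new pile 1 (tops now [26])
27 → new pile 2 (tops now [26, 27])
1 → pile 1 (tops now [1, 27])
23 → pile 2 (tops now [1, 23])
16 → pile 2 (tops now [1, 16])
33 → new pile 3 (tops now [1, 16, 33])
2 → pile 2 (tops now [1, 2, 33])
7 → pile 3 (tops now [1, 2, 7])
8 → new pile 4 (tops now [1, 2, 7, 8])
4 → pile 3 (tops now [1, 2, 4, 8])
6 → pile 4 (tops now [1, 2, 4, 6])
12 → new pile 5 (tops now [1, 2, 4, 6, 12])
12 → pile 5 (tops now [1, 2, 4, 6, 12])
Five piles.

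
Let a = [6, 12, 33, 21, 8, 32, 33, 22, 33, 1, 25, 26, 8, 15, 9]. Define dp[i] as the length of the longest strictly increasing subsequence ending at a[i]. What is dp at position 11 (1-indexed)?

dp[i] = 1 + max{dp[j] : j<i, a[j]<a[i]} (or 1 if no such j):
i:      1  2  3  4  5  6  7  8  9 10 11 12 13 14 15
a[i]:   6 12 33 21  8 32 33 22 33  1 25 26  8 15  9
dp:     1  2  3  3  2  4  5  4  5  1  5  6  2  3  3
At index 11 the value is 5.

5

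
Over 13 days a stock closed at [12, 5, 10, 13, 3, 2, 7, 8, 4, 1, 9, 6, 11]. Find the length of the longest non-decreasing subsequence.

Track the smallest tail for each achievable length (allowing ties):
12 → extends → [12]
5 → replaces 12 → [5]
10 → extends → [5, 10]
13 → extends → [5, 10, 13]
3 → replaces 5 → [3, 10, 13]
2 → replaces 3 → [2, 10, 13]
7 → replaces 10 → [2, 7, 13]
8 → replaces 13 → [2, 7, 8]
4 → replaces 7 → [2, 4, 8]
1 → replaces 2 → [1, 4, 8]
9 → extends → [1, 4, 8, 9]
6 → replaces 8 → [1, 4, 6, 9]
11 → extends → [1, 4, 6, 9, 11]
Five tails, so the longest non-decreasing subsequence has length 5 (e.g. 5, 7, 8, 9, 11).

5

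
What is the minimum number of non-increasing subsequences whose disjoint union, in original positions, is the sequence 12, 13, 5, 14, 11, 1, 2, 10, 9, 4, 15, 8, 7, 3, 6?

The minimum number of non-increasing subsequences covering a sequence equals the length of its longest strictly increasing subsequence.
LIS length is 4 (e.g. 12, 13, 14, 15), so 4 piles are needed.

4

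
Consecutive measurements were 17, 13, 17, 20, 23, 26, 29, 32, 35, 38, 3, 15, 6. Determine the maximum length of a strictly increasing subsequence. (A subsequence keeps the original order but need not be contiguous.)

Track the smallest tail for each achievable length (strict):
17 → extends → [17]
13 → replaces 17 → [13]
17 → extends → [13, 17]
20 → extends → [13, 17, 20]
23 → extends → [13, 17, 20, 23]
26 → extends → [13, 17, 20, 23, 26]
29 → extends → [13, 17, 20, 23, 26, 29]
32 → extends → [13, 17, 20, 23, 26, 29, 32]
35 → extends → [13, 17, 20, 23, 26, 29, 32, 35]
38 → extends → [13, 17, 20, 23, 26, 29, 32, 35, 38]
3 → replaces 13 → [3, 17, 20, 23, 26, 29, 32, 35, 38]
15 → replaces 17 → [3, 15, 20, 23, 26, 29, 32, 35, 38]
6 → replaces 15 → [3, 6, 20, 23, 26, 29, 32, 35, 38]
Nine tails, so the longest strictly increasing subsequence has length 9 (e.g. 13, 17, 20, 23, 26, 29, 32, 35, 38).

9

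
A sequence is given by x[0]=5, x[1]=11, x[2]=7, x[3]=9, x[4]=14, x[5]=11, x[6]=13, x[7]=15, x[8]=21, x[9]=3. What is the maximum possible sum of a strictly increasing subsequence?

Let S[i] be the best sum of a strictly increasing subsequence ending at i:
i:      0  1  2  3  4  5  6  7  8  9
x[i]:   5 11  7  9 14 11 13 15 21  3
S:      5 16 12 21 35 32 45 60 81  3
Maximum is 81 (e.g. 5 + 7 + 9 + 11 + 13 + 15 + 21).

81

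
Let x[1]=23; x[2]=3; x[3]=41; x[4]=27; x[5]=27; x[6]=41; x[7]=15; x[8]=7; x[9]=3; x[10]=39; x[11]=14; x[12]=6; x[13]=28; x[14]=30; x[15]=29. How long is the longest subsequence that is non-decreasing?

Track the smallest tail for each achievable length (allowing ties):
23 → extends → [23]
3 → replaces 23 → [3]
41 → extends → [3, 41]
27 → replaces 41 → [3, 27]
27 → extends → [3, 27, 27]
41 → extends → [3, 27, 27, 41]
15 → replaces 27 → [3, 15, 27, 41]
7 → replaces 15 → [3, 7, 27, 41]
3 → replaces 7 → [3, 3, 27, 41]
39 → replaces 41 → [3, 3, 27, 39]
14 → replaces 27 → [3, 3, 14, 39]
6 → replaces 14 → [3, 3, 6, 39]
28 → replaces 39 → [3, 3, 6, 28]
30 → extends → [3, 3, 6, 28, 30]
29 → replaces 30 → [3, 3, 6, 28, 29]
Five tails, so the longest non-decreasing subsequence has length 5 (e.g. 23, 27, 27, 28, 30).

5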